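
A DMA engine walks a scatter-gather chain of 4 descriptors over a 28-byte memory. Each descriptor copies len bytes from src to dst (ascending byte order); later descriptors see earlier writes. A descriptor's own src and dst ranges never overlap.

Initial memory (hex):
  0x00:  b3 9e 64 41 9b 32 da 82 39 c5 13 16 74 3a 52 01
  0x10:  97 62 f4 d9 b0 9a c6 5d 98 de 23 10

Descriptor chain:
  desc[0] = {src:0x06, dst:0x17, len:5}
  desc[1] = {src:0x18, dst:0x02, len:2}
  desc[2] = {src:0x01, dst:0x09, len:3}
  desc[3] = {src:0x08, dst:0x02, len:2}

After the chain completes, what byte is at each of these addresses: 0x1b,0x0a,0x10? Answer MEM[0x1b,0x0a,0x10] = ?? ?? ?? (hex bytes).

#0 dst[0x17+5] := {0xda,0x82,0x39,0xc5,0x13}
#1 dst[0x02+2] := {0x82,0x39}
#2 dst[0x09+3] := {0x9e,0x82,0x39}
#3 dst[0x02+2] := {0x39,0x9e}
query mem[0x1b]=0x13, mem[0x0a]=0x82, mem[0x10]=0x97

MEM[0x1b,0x0a,0x10] = 13 82 97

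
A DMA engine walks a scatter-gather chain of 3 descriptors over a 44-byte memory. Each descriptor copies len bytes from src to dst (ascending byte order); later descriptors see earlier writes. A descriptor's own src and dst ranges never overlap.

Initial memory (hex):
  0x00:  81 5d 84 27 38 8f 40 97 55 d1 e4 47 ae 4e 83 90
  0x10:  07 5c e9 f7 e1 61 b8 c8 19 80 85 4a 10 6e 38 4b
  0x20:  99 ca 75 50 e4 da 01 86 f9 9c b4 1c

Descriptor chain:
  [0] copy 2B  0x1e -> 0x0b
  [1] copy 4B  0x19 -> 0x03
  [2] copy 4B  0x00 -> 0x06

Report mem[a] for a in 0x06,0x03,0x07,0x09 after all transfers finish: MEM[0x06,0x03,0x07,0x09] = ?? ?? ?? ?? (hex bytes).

#0 dst[0x0b+2] := {0x38,0x4b}
#1 dst[0x03+4] := {0x80,0x85,0x4a,0x10}
#2 dst[0x06+4] := {0x81,0x5d,0x84,0x80}
query mem[0x06]=0x81, mem[0x03]=0x80, mem[0x07]=0x5d, mem[0x09]=0x80

MEM[0x06,0x03,0x07,0x09] = 81 80 5d 80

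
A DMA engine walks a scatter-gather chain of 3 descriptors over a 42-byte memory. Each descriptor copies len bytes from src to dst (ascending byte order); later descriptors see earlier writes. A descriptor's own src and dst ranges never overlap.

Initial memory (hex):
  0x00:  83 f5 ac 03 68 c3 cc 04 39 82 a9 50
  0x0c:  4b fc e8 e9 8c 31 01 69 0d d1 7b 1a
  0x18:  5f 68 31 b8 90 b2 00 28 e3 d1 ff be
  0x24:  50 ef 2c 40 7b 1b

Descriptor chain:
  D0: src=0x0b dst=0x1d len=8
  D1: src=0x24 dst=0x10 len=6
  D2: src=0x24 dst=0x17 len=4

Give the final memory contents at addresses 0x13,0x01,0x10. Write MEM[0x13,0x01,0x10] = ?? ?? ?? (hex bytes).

[0] 0x0b->0x1d len=8 : 50 4b fc e8 e9 8c 31 01
[1] 0x24->0x10 len=6 : 01 ef 2c 40 7b 1b
[2] 0x24->0x17 len=4 : 01 ef 2c 40
query mem[0x13]=0x40, mem[0x01]=0xf5, mem[0x10]=0x01

MEM[0x13,0x01,0x10] = 40 f5 01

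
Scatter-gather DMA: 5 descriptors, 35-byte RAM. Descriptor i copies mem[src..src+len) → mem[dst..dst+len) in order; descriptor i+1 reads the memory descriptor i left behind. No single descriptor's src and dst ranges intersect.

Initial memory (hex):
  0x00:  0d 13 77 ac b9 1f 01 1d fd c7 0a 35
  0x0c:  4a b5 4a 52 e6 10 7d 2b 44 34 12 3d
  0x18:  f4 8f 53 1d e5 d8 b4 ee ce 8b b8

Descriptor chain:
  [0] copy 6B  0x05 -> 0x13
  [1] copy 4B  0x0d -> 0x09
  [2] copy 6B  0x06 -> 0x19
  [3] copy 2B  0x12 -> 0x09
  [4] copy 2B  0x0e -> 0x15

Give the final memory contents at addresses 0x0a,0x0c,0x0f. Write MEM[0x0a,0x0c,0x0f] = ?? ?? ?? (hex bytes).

MEM[0x0a,0x0c,0x0f] = 1f e6 52

[0] 0x05->0x13 len=6 : 1f 01 1d fd c7 0a
[1] 0x0d->0x09 len=4 : b5 4a 52 e6
[2] 0x06->0x19 len=6 : 01 1d fd b5 4a 52
[3] 0x12->0x09 len=2 : 7d 1f
[4] 0x0e->0x15 len=2 : 4a 52
query mem[0x0a]=0x1f, mem[0x0c]=0xe6, mem[0x0f]=0x52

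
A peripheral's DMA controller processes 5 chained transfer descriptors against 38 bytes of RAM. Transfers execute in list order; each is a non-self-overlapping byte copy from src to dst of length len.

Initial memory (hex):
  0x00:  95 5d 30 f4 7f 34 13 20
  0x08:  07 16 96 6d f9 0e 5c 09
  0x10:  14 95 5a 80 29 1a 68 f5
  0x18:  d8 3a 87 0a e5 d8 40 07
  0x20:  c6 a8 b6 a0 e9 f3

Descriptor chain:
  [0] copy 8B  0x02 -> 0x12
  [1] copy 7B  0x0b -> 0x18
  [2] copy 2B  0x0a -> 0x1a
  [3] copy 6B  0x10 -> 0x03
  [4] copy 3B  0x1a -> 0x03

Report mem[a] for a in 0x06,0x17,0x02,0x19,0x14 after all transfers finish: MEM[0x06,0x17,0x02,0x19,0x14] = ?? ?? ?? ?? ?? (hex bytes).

[0] 0x02->0x12 len=8 : 30 f4 7f 34 13 20 07 16
[1] 0x0b->0x18 len=7 : 6d f9 0e 5c 09 14 95
[2] 0x0a->0x1a len=2 : 96 6d
[3] 0x10->0x03 len=6 : 14 95 30 f4 7f 34
[4] 0x1a->0x03 len=3 : 96 6d 09
query mem[0x06]=0xf4, mem[0x17]=0x20, mem[0x02]=0x30, mem[0x19]=0xf9, mem[0x14]=0x7f

MEM[0x06,0x17,0x02,0x19,0x14] = f4 20 30 f9 7f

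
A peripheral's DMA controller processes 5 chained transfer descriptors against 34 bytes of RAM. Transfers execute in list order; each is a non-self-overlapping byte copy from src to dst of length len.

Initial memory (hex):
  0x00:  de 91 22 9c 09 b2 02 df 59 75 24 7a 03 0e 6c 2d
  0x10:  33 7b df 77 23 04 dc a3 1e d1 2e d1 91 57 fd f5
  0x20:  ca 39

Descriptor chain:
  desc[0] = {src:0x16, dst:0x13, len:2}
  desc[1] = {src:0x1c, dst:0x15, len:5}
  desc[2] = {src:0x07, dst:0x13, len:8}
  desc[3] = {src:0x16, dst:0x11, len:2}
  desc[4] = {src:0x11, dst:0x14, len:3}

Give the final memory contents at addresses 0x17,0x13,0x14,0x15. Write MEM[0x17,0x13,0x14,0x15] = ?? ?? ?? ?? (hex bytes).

  after D0: wrote 2B at 0x13 = dca3
  after D1: wrote 5B at 0x15 = 9157fdf5ca
  after D2: wrote 8B at 0x13 = df5975247a030e6c
  after D3: wrote 2B at 0x11 = 247a
  after D4: wrote 3B at 0x14 = 247adf
query mem[0x17]=0x7a, mem[0x13]=0xdf, mem[0x14]=0x24, mem[0x15]=0x7a

MEM[0x17,0x13,0x14,0x15] = 7a df 24 7a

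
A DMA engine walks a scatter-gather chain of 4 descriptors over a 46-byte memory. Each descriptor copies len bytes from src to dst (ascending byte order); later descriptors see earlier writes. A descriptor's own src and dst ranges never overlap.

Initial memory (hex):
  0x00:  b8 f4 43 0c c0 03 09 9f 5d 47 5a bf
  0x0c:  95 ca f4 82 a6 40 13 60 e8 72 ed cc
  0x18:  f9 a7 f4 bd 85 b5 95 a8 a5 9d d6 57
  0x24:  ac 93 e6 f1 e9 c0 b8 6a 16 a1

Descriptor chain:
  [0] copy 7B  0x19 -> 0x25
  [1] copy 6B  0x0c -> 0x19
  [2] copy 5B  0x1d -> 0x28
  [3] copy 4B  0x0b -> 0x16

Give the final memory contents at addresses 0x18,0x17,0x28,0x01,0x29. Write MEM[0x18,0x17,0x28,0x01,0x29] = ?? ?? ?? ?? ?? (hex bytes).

MEM[0x18,0x17,0x28,0x01,0x29] = ca 95 a6 f4 40

  after D0: wrote 7B at 0x25 = a7f4bd85b595a8
  after D1: wrote 6B at 0x19 = 95caf482a640
  after D2: wrote 5B at 0x28 = a640a8a59d
  after D3: wrote 4B at 0x16 = bf95caf4
query mem[0x18]=0xca, mem[0x17]=0x95, mem[0x28]=0xa6, mem[0x01]=0xf4, mem[0x29]=0x40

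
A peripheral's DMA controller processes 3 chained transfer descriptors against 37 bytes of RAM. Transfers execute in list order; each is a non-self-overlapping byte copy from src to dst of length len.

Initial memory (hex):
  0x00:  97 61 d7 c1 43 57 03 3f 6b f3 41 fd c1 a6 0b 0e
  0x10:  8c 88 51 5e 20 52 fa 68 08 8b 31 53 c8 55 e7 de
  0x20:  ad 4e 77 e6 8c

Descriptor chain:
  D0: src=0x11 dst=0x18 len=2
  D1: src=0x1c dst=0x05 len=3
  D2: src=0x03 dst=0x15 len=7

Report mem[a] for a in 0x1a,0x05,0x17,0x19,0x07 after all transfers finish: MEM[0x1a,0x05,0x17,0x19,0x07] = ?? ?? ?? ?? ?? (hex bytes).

D0: mem[0x18..0x19] <- [88 51]
D1: mem[0x05..0x07] <- [c8 55 e7]
D2: mem[0x15..0x1b] <- [c1 43 c8 55 e7 6b f3]
query mem[0x1a]=0x6b, mem[0x05]=0xc8, mem[0x17]=0xc8, mem[0x19]=0xe7, mem[0x07]=0xe7

MEM[0x1a,0x05,0x17,0x19,0x07] = 6b c8 c8 e7 e7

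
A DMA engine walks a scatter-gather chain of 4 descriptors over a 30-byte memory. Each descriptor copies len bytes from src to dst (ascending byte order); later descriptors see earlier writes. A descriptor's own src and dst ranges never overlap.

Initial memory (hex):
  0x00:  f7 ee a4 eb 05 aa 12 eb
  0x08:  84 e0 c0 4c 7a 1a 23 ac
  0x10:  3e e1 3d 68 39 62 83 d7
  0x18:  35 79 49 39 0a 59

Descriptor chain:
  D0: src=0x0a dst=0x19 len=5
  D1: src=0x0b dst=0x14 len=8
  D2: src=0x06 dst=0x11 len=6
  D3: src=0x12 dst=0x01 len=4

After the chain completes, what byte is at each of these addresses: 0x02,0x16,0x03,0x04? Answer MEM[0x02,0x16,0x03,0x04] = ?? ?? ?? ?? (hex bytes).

MEM[0x02,0x16,0x03,0x04] = 84 4c e0 c0

D0: mem[0x19..0x1d] <- [c0 4c 7a 1a 23]
D1: mem[0x14..0x1b] <- [4c 7a 1a 23 ac 3e e1 3d]
D2: mem[0x11..0x16] <- [12 eb 84 e0 c0 4c]
D3: mem[0x01..0x04] <- [eb 84 e0 c0]
query mem[0x02]=0x84, mem[0x16]=0x4c, mem[0x03]=0xe0, mem[0x04]=0xc0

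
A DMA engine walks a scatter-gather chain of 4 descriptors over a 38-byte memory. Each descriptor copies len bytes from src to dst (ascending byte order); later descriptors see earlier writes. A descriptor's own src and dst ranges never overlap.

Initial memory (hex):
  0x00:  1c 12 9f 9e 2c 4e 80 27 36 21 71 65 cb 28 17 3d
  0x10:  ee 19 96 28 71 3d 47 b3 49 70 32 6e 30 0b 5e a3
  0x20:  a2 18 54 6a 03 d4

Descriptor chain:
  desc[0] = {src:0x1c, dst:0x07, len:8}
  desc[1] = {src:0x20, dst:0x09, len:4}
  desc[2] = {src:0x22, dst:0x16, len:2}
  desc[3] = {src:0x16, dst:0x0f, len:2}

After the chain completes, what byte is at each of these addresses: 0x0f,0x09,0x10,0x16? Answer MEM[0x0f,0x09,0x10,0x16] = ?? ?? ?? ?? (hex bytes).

MEM[0x0f,0x09,0x10,0x16] = 54 a2 6a 54

#0 dst[0x07+8] := {0x30,0x0b,0x5e,0xa3,0xa2,0x18,0x54,0x6a}
#1 dst[0x09+4] := {0xa2,0x18,0x54,0x6a}
#2 dst[0x16+2] := {0x54,0x6a}
#3 dst[0x0f+2] := {0x54,0x6a}
query mem[0x0f]=0x54, mem[0x09]=0xa2, mem[0x10]=0x6a, mem[0x16]=0x54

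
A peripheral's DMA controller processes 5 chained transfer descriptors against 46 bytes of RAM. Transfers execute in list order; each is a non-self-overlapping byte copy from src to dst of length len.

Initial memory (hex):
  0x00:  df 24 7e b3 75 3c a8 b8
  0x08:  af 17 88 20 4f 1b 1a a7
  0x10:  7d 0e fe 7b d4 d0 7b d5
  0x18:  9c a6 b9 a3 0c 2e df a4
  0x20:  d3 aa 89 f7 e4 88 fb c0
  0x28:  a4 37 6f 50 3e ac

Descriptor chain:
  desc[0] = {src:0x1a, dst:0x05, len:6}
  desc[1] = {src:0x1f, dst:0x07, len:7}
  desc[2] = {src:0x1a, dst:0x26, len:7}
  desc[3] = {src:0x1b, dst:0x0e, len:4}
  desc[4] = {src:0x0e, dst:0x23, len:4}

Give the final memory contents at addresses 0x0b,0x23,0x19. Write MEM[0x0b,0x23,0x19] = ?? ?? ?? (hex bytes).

MEM[0x0b,0x23,0x19] = f7 a3 a6

[0] 0x1a->0x05 len=6 : b9 a3 0c 2e df a4
[1] 0x1f->0x07 len=7 : a4 d3 aa 89 f7 e4 88
[2] 0x1a->0x26 len=7 : b9 a3 0c 2e df a4 d3
[3] 0x1b->0x0e len=4 : a3 0c 2e df
[4] 0x0e->0x23 len=4 : a3 0c 2e df
query mem[0x0b]=0xf7, mem[0x23]=0xa3, mem[0x19]=0xa6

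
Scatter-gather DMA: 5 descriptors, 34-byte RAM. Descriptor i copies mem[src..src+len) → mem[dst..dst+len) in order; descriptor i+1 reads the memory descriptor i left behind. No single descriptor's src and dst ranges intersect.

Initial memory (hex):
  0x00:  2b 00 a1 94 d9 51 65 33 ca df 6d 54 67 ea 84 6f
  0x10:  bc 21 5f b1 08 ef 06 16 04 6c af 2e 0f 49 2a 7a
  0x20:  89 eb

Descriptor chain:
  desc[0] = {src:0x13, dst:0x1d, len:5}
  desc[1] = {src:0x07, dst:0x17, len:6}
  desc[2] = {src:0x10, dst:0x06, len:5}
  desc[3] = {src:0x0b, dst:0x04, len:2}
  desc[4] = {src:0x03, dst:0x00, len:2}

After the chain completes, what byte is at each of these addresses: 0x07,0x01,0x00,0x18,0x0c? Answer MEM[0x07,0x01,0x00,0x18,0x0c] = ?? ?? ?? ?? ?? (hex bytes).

#0 dst[0x1d+5] := {0xb1,0x08,0xef,0x06,0x16}
#1 dst[0x17+6] := {0x33,0xca,0xdf,0x6d,0x54,0x67}
#2 dst[0x06+5] := {0xbc,0x21,0x5f,0xb1,0x08}
#3 dst[0x04+2] := {0x54,0x67}
#4 dst[0x00+2] := {0x94,0x54}
query mem[0x07]=0x21, mem[0x01]=0x54, mem[0x00]=0x94, mem[0x18]=0xca, mem[0x0c]=0x67

MEM[0x07,0x01,0x00,0x18,0x0c] = 21 54 94 ca 67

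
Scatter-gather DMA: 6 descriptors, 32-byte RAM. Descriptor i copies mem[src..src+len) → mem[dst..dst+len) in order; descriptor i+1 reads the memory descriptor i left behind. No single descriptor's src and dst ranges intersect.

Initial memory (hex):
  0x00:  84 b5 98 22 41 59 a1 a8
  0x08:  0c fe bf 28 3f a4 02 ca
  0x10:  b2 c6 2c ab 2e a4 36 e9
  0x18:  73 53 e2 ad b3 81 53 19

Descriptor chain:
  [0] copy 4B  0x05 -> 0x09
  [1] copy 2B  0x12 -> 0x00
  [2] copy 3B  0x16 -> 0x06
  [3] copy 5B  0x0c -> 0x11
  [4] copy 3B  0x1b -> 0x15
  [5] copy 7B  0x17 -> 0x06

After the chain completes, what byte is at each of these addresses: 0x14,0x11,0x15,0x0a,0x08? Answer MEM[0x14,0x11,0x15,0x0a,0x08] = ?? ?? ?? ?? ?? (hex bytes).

MEM[0x14,0x11,0x15,0x0a,0x08] = ca 0c ad ad 53

D0: mem[0x09..0x0c] <- [59 a1 a8 0c]
D1: mem[0x00..0x01] <- [2c ab]
D2: mem[0x06..0x08] <- [36 e9 73]
D3: mem[0x11..0x15] <- [0c a4 02 ca b2]
D4: mem[0x15..0x17] <- [ad b3 81]
D5: mem[0x06..0x0c] <- [81 73 53 e2 ad b3 81]
query mem[0x14]=0xca, mem[0x11]=0x0c, mem[0x15]=0xad, mem[0x0a]=0xad, mem[0x08]=0x53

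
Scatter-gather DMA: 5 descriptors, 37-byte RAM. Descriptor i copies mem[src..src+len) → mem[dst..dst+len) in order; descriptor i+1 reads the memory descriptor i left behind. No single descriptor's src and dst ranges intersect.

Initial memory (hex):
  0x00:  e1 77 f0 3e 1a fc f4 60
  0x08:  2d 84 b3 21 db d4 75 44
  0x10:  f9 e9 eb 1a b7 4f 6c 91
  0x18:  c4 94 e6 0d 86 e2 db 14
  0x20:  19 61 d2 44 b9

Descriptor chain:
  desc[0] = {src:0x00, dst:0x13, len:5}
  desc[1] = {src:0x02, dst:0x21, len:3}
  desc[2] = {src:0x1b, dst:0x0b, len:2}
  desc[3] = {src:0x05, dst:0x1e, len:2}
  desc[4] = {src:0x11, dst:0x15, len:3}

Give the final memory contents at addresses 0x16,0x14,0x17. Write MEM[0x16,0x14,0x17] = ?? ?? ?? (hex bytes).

MEM[0x16,0x14,0x17] = eb 77 e1

[0] 0x00->0x13 len=5 : e1 77 f0 3e 1a
[1] 0x02->0x21 len=3 : f0 3e 1a
[2] 0x1b->0x0b len=2 : 0d 86
[3] 0x05->0x1e len=2 : fc f4
[4] 0x11->0x15 len=3 : e9 eb e1
query mem[0x16]=0xeb, mem[0x14]=0x77, mem[0x17]=0xe1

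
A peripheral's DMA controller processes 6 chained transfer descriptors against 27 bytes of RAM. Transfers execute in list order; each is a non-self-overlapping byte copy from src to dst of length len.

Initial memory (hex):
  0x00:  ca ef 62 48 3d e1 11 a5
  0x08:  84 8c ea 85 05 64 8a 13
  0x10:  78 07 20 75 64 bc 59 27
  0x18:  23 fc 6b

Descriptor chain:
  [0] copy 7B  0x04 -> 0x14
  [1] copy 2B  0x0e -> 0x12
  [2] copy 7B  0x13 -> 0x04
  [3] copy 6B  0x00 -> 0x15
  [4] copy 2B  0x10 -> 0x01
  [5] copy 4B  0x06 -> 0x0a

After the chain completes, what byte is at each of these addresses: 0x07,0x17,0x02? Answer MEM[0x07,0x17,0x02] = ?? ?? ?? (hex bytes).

MEM[0x07,0x17,0x02] = 11 62 07

D0: mem[0x14..0x1a] <- [3d e1 11 a5 84 8c ea]
D1: mem[0x12..0x13] <- [8a 13]
D2: mem[0x04..0x0a] <- [13 3d e1 11 a5 84 8c]
D3: mem[0x15..0x1a] <- [ca ef 62 48 13 3d]
D4: mem[0x01..0x02] <- [78 07]
D5: mem[0x0a..0x0d] <- [e1 11 a5 84]
query mem[0x07]=0x11, mem[0x17]=0x62, mem[0x02]=0x07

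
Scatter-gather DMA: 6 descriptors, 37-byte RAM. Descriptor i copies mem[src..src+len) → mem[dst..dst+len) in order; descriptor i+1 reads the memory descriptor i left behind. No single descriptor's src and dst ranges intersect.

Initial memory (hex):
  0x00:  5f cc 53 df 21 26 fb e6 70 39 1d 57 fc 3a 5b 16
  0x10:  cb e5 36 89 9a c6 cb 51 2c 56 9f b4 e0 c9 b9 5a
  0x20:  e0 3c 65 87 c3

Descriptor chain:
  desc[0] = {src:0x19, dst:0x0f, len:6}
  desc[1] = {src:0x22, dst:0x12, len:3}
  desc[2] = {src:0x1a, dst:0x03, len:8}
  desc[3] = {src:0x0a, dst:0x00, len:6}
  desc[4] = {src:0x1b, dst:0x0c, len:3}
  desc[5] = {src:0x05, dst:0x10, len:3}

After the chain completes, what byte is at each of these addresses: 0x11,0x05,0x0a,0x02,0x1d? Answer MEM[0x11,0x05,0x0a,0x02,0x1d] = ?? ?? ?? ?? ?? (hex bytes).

MEM[0x11,0x05,0x0a,0x02,0x1d] = c9 56 3c fc c9

#0 dst[0x0f+6] := {0x56,0x9f,0xb4,0xe0,0xc9,0xb9}
#1 dst[0x12+3] := {0x65,0x87,0xc3}
#2 dst[0x03+8] := {0x9f,0xb4,0xe0,0xc9,0xb9,0x5a,0xe0,0x3c}
#3 dst[0x00+6] := {0x3c,0x57,0xfc,0x3a,0x5b,0x56}
#4 dst[0x0c+3] := {0xb4,0xe0,0xc9}
#5 dst[0x10+3] := {0x56,0xc9,0xb9}
query mem[0x11]=0xc9, mem[0x05]=0x56, mem[0x0a]=0x3c, mem[0x02]=0xfc, mem[0x1d]=0xc9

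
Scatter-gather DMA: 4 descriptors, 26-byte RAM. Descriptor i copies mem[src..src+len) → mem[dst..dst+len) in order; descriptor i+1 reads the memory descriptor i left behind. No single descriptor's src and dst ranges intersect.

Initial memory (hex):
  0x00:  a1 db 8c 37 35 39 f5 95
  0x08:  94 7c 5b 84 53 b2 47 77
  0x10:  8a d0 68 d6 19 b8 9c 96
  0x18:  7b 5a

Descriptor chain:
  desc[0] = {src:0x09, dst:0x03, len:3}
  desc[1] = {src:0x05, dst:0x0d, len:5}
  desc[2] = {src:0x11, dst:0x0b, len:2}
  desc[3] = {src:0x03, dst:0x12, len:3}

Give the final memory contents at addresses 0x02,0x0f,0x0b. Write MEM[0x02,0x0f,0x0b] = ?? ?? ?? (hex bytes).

MEM[0x02,0x0f,0x0b] = 8c 95 7c

#0 dst[0x03+3] := {0x7c,0x5b,0x84}
#1 dst[0x0d+5] := {0x84,0xf5,0x95,0x94,0x7c}
#2 dst[0x0b+2] := {0x7c,0x68}
#3 dst[0x12+3] := {0x7c,0x5b,0x84}
query mem[0x02]=0x8c, mem[0x0f]=0x95, mem[0x0b]=0x7c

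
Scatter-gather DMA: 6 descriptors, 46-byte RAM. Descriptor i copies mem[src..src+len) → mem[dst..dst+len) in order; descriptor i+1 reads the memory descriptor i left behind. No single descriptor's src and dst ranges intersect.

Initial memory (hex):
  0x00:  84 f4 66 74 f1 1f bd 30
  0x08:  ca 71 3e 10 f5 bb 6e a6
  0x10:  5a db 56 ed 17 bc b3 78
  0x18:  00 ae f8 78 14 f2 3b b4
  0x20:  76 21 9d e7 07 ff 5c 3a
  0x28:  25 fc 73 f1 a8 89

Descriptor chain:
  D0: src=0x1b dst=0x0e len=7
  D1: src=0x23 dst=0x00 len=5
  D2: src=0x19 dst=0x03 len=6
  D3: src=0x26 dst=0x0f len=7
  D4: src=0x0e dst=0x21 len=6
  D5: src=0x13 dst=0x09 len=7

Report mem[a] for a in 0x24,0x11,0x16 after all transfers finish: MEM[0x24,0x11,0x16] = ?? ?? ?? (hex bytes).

  after D0: wrote 7B at 0x0e = 7814f23bb47621
  after D1: wrote 5B at 0x00 = e707ff5c3a
  after D2: wrote 6B at 0x03 = aef87814f23b
  after D3: wrote 7B at 0x0f = 5c3a25fc73f1a8
  after D4: wrote 6B at 0x21 = 785c3a25fc73
  after D5: wrote 7B at 0x09 = 73f1a8b37800ae
query mem[0x24]=0x25, mem[0x11]=0x25, mem[0x16]=0xb3

MEM[0x24,0x11,0x16] = 25 25 b3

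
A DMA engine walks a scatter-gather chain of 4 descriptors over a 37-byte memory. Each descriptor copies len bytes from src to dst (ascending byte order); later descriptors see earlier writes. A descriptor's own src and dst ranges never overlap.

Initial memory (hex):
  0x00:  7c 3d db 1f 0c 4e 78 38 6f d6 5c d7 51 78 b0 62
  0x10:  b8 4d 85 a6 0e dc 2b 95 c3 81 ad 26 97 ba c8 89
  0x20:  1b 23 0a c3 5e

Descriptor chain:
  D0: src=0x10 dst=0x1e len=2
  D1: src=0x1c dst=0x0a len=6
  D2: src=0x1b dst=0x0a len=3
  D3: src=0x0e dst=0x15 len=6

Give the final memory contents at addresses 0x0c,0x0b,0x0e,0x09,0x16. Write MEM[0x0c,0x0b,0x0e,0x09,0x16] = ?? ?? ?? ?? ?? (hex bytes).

MEM[0x0c,0x0b,0x0e,0x09,0x16] = ba 97 1b d6 23

  after D0: wrote 2B at 0x1e = b84d
  after D1: wrote 6B at 0x0a = 97bab84d1b23
  after D2: wrote 3B at 0x0a = 2697ba
  after D3: wrote 6B at 0x15 = 1b23b84d85a6
query mem[0x0c]=0xba, mem[0x0b]=0x97, mem[0x0e]=0x1b, mem[0x09]=0xd6, mem[0x16]=0x23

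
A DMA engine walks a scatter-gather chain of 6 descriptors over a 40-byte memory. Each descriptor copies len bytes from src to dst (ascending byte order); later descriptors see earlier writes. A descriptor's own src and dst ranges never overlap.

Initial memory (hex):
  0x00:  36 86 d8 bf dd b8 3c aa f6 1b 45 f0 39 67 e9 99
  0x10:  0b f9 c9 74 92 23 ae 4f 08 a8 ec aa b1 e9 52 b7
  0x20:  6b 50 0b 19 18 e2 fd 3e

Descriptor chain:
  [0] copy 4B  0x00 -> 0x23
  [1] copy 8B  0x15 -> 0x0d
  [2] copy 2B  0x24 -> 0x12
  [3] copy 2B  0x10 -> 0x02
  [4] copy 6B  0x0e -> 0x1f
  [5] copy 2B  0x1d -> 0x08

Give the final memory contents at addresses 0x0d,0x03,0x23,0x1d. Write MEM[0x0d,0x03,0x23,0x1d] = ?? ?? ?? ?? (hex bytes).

MEM[0x0d,0x03,0x23,0x1d] = 23 a8 86 e9

#0 dst[0x23+4] := {0x36,0x86,0xd8,0xbf}
#1 dst[0x0d+8] := {0x23,0xae,0x4f,0x08,0xa8,0xec,0xaa,0xb1}
#2 dst[0x12+2] := {0x86,0xd8}
#3 dst[0x02+2] := {0x08,0xa8}
#4 dst[0x1f+6] := {0xae,0x4f,0x08,0xa8,0x86,0xd8}
#5 dst[0x08+2] := {0xe9,0x52}
query mem[0x0d]=0x23, mem[0x03]=0xa8, mem[0x23]=0x86, mem[0x1d]=0xe9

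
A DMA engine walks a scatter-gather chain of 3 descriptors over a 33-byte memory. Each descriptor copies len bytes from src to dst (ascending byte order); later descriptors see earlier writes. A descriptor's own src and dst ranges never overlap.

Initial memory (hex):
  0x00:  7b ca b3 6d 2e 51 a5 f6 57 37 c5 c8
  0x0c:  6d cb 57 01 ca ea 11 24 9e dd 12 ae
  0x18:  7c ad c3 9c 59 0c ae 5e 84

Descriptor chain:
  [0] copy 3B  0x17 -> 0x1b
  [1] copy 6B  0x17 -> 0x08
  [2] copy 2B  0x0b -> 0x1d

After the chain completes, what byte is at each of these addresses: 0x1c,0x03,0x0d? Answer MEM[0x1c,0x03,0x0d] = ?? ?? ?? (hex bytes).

MEM[0x1c,0x03,0x0d] = 7c 6d 7c

#0 dst[0x1b+3] := {0xae,0x7c,0xad}
#1 dst[0x08+6] := {0xae,0x7c,0xad,0xc3,0xae,0x7c}
#2 dst[0x1d+2] := {0xc3,0xae}
query mem[0x1c]=0x7c, mem[0x03]=0x6d, mem[0x0d]=0x7c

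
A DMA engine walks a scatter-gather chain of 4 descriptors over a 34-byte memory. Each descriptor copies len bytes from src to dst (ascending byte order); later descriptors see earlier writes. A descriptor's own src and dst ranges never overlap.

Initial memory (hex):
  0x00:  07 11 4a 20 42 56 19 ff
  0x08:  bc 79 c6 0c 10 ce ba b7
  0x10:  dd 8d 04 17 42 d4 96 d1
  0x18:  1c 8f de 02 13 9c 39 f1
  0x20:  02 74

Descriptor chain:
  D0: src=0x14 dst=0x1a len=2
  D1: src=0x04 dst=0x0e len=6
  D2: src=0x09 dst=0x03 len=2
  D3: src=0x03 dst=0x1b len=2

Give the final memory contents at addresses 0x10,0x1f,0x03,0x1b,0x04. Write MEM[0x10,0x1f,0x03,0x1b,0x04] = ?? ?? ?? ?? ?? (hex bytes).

MEM[0x10,0x1f,0x03,0x1b,0x04] = 19 f1 79 79 c6

  after D0: wrote 2B at 0x1a = 42d4
  after D1: wrote 6B at 0x0e = 425619ffbc79
  after D2: wrote 2B at 0x03 = 79c6
  after D3: wrote 2B at 0x1b = 79c6
query mem[0x10]=0x19, mem[0x1f]=0xf1, mem[0x03]=0x79, mem[0x1b]=0x79, mem[0x04]=0xc6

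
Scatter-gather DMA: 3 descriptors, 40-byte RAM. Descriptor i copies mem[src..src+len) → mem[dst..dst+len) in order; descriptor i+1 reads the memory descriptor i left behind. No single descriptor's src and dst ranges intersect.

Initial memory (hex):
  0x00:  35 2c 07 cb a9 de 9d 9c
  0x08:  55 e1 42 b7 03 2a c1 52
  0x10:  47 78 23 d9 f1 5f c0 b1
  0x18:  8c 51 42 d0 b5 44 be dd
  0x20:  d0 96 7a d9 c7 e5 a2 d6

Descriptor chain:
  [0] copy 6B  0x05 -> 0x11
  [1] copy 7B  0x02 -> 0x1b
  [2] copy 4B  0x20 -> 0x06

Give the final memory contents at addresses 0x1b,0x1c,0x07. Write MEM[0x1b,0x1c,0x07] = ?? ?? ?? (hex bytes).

D0: mem[0x11..0x16] <- [de 9d 9c 55 e1 42]
D1: mem[0x1b..0x21] <- [07 cb a9 de 9d 9c 55]
D2: mem[0x06..0x09] <- [9c 55 7a d9]
query mem[0x1b]=0x07, mem[0x1c]=0xcb, mem[0x07]=0x55

MEM[0x1b,0x1c,0x07] = 07 cb 55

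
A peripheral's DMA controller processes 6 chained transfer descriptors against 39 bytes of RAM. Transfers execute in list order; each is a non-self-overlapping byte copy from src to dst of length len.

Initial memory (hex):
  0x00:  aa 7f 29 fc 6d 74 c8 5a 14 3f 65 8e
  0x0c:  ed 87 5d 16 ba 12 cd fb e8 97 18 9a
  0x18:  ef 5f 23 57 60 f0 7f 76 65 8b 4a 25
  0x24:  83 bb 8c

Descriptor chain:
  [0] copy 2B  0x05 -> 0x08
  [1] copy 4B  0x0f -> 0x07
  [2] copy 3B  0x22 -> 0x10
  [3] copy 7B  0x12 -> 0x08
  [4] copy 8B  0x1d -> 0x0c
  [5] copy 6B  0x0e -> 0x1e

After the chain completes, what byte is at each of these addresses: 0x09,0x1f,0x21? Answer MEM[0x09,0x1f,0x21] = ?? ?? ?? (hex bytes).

MEM[0x09,0x1f,0x21] = fb 65 4a

#0 dst[0x08+2] := {0x74,0xc8}
#1 dst[0x07+4] := {0x16,0xba,0x12,0xcd}
#2 dst[0x10+3] := {0x4a,0x25,0x83}
#3 dst[0x08+7] := {0x83,0xfb,0xe8,0x97,0x18,0x9a,0xef}
#4 dst[0x0c+8] := {0xf0,0x7f,0x76,0x65,0x8b,0x4a,0x25,0x83}
#5 dst[0x1e+6] := {0x76,0x65,0x8b,0x4a,0x25,0x83}
query mem[0x09]=0xfb, mem[0x1f]=0x65, mem[0x21]=0x4a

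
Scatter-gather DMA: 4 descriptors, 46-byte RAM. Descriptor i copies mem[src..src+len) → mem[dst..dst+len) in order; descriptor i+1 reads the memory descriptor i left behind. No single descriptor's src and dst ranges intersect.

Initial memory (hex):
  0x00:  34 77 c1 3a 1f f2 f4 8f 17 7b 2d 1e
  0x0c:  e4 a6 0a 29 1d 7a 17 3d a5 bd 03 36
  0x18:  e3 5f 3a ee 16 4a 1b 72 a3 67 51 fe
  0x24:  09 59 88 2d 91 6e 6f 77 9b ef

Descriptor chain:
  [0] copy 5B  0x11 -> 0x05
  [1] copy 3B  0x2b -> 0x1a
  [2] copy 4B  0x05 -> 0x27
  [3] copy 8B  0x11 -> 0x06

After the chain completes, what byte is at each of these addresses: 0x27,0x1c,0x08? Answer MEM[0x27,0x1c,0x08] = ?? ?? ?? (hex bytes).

#0 dst[0x05+5] := {0x7a,0x17,0x3d,0xa5,0xbd}
#1 dst[0x1a+3] := {0x77,0x9b,0xef}
#2 dst[0x27+4] := {0x7a,0x17,0x3d,0xa5}
#3 dst[0x06+8] := {0x7a,0x17,0x3d,0xa5,0xbd,0x03,0x36,0xe3}
query mem[0x27]=0x7a, mem[0x1c]=0xef, mem[0x08]=0x3d

MEM[0x27,0x1c,0x08] = 7a ef 3d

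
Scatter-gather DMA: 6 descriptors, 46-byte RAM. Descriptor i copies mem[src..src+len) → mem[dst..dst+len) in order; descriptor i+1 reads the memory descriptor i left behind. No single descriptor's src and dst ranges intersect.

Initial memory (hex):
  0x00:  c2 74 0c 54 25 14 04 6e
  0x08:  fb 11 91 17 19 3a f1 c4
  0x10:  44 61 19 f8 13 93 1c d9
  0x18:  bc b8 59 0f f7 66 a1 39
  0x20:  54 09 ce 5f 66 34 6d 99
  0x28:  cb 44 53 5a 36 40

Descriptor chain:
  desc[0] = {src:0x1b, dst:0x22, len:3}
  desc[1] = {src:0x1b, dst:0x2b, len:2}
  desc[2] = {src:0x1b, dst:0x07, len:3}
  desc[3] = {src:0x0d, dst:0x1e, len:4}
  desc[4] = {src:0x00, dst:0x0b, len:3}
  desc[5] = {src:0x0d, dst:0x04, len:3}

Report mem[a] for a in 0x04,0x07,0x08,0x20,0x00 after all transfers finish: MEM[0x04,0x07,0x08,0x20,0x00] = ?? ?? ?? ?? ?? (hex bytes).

MEM[0x04,0x07,0x08,0x20,0x00] = 0c 0f f7 c4 c2

D0: mem[0x22..0x24] <- [0f f7 66]
D1: mem[0x2b..0x2c] <- [0f f7]
D2: mem[0x07..0x09] <- [0f f7 66]
D3: mem[0x1e..0x21] <- [3a f1 c4 44]
D4: mem[0x0b..0x0d] <- [c2 74 0c]
D5: mem[0x04..0x06] <- [0c f1 c4]
query mem[0x04]=0x0c, mem[0x07]=0x0f, mem[0x08]=0xf7, mem[0x20]=0xc4, mem[0x00]=0xc2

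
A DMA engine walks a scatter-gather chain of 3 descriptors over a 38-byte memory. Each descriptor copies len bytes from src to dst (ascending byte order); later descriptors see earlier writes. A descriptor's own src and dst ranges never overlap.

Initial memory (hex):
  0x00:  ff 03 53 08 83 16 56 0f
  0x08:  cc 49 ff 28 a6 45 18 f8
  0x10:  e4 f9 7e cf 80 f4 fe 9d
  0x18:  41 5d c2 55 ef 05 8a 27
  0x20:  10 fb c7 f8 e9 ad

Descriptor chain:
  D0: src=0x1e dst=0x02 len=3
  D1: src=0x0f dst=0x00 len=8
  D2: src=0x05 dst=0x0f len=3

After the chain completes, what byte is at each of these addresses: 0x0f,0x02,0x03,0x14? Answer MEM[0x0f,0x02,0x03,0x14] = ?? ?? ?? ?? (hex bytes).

D0: mem[0x02..0x04] <- [8a 27 10]
D1: mem[0x00..0x07] <- [f8 e4 f9 7e cf 80 f4 fe]
D2: mem[0x0f..0x11] <- [80 f4 fe]
query mem[0x0f]=0x80, mem[0x02]=0xf9, mem[0x03]=0x7e, mem[0x14]=0x80

MEM[0x0f,0x02,0x03,0x14] = 80 f9 7e 80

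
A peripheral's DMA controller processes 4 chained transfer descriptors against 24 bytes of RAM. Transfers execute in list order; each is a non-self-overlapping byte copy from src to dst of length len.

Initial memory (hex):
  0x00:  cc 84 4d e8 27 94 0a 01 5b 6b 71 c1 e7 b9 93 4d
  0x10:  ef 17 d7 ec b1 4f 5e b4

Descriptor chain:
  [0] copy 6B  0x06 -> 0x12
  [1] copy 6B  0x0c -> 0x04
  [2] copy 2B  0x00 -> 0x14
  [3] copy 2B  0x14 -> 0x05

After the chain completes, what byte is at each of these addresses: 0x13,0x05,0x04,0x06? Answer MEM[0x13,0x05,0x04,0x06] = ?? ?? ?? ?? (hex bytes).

MEM[0x13,0x05,0x04,0x06] = 01 cc e7 84

#0 dst[0x12+6] := {0x0a,0x01,0x5b,0x6b,0x71,0xc1}
#1 dst[0x04+6] := {0xe7,0xb9,0x93,0x4d,0xef,0x17}
#2 dst[0x14+2] := {0xcc,0x84}
#3 dst[0x05+2] := {0xcc,0x84}
query mem[0x13]=0x01, mem[0x05]=0xcc, mem[0x04]=0xe7, mem[0x06]=0x84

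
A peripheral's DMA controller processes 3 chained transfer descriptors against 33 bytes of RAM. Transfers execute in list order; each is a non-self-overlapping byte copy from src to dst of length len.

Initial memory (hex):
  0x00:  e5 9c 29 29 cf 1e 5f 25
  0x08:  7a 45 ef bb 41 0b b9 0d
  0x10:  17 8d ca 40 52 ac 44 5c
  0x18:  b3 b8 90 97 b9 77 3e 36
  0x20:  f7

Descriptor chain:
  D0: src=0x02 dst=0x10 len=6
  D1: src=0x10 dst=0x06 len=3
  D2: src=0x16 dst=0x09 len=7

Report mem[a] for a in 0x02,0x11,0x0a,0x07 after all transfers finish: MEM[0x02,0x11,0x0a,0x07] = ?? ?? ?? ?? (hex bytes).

MEM[0x02,0x11,0x0a,0x07] = 29 29 5c 29

#0 dst[0x10+6] := {0x29,0x29,0xcf,0x1e,0x5f,0x25}
#1 dst[0x06+3] := {0x29,0x29,0xcf}
#2 dst[0x09+7] := {0x44,0x5c,0xb3,0xb8,0x90,0x97,0xb9}
query mem[0x02]=0x29, mem[0x11]=0x29, mem[0x0a]=0x5c, mem[0x07]=0x29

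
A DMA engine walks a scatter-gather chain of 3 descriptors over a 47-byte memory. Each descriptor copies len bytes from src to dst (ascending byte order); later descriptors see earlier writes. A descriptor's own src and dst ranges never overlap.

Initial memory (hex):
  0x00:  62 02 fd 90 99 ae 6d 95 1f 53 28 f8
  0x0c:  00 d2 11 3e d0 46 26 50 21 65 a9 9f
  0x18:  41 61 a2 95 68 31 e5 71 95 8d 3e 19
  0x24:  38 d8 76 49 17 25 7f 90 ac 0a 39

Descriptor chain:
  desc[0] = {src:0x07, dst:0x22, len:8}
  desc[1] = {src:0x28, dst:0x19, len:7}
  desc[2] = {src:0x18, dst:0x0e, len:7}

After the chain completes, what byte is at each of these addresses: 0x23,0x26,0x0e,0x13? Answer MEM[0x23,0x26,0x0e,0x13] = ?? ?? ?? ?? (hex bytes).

#0 dst[0x22+8] := {0x95,0x1f,0x53,0x28,0xf8,0x00,0xd2,0x11}
#1 dst[0x19+7] := {0xd2,0x11,0x7f,0x90,0xac,0x0a,0x39}
#2 dst[0x0e+7] := {0x41,0xd2,0x11,0x7f,0x90,0xac,0x0a}
query mem[0x23]=0x1f, mem[0x26]=0xf8, mem[0x0e]=0x41, mem[0x13]=0xac

MEM[0x23,0x26,0x0e,0x13] = 1f f8 41 ac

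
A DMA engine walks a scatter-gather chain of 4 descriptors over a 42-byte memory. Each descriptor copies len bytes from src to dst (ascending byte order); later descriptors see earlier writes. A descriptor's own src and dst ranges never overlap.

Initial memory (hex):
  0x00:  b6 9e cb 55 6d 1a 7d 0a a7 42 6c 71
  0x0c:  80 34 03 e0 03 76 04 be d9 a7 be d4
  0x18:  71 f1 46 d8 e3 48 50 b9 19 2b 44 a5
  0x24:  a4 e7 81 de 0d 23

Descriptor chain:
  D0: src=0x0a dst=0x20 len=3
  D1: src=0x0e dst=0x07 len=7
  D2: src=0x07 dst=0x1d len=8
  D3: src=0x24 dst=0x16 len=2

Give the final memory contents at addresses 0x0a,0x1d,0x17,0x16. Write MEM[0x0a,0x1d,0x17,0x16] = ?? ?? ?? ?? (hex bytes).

[0] 0x0a->0x20 len=3 : 6c 71 80
[1] 0x0e->0x07 len=7 : 03 e0 03 76 04 be d9
[2] 0x07->0x1d len=8 : 03 e0 03 76 04 be d9 03
[3] 0x24->0x16 len=2 : 03 e7
query mem[0x0a]=0x76, mem[0x1d]=0x03, mem[0x17]=0xe7, mem[0x16]=0x03

MEM[0x0a,0x1d,0x17,0x16] = 76 03 e7 03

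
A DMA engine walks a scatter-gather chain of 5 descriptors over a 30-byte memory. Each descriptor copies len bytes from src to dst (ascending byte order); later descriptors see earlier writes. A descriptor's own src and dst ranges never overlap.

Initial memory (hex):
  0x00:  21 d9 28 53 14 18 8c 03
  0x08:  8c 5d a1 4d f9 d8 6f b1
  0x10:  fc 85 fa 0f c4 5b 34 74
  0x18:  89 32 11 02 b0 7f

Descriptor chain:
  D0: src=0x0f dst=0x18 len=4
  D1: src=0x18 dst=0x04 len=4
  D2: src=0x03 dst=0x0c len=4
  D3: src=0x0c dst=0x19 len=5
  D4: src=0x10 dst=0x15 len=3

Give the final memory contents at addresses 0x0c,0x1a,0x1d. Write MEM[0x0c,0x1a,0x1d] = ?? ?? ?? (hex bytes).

#0 dst[0x18+4] := {0xb1,0xfc,0x85,0xfa}
#1 dst[0x04+4] := {0xb1,0xfc,0x85,0xfa}
#2 dst[0x0c+4] := {0x53,0xb1,0xfc,0x85}
#3 dst[0x19+5] := {0x53,0xb1,0xfc,0x85,0xfc}
#4 dst[0x15+3] := {0xfc,0x85,0xfa}
query mem[0x0c]=0x53, mem[0x1a]=0xb1, mem[0x1d]=0xfc

MEM[0x0c,0x1a,0x1d] = 53 b1 fc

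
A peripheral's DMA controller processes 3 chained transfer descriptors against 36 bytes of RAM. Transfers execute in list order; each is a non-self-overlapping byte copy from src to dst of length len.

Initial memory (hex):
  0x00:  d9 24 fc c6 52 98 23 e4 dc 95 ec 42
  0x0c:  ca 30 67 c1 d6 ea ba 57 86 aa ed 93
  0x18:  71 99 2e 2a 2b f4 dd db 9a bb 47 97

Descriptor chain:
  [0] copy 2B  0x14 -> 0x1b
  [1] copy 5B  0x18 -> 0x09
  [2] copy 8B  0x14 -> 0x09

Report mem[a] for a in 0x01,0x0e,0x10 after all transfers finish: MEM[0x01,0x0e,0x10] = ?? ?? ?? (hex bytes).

D0: mem[0x1b..0x1c] <- [86 aa]
D1: mem[0x09..0x0d] <- [71 99 2e 86 aa]
D2: mem[0x09..0x10] <- [86 aa ed 93 71 99 2e 86]
query mem[0x01]=0x24, mem[0x0e]=0x99, mem[0x10]=0x86

MEM[0x01,0x0e,0x10] = 24 99 86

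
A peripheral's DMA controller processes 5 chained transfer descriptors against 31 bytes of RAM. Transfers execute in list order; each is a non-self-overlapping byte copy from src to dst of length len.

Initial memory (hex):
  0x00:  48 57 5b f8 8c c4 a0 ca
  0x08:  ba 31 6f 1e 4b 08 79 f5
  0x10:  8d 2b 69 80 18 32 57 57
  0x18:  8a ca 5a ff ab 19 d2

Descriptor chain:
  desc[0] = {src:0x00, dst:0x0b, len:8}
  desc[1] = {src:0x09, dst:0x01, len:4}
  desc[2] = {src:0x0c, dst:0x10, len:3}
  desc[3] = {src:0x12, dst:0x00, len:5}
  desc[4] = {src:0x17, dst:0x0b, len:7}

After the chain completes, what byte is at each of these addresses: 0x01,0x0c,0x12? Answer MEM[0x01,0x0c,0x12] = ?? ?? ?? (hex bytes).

MEM[0x01,0x0c,0x12] = 80 8a f8

D0: mem[0x0b..0x12] <- [48 57 5b f8 8c c4 a0 ca]
D1: mem[0x01..0x04] <- [31 6f 48 57]
D2: mem[0x10..0x12] <- [57 5b f8]
D3: mem[0x00..0x04] <- [f8 80 18 32 57]
D4: mem[0x0b..0x11] <- [57 8a ca 5a ff ab 19]
query mem[0x01]=0x80, mem[0x0c]=0x8a, mem[0x12]=0xf8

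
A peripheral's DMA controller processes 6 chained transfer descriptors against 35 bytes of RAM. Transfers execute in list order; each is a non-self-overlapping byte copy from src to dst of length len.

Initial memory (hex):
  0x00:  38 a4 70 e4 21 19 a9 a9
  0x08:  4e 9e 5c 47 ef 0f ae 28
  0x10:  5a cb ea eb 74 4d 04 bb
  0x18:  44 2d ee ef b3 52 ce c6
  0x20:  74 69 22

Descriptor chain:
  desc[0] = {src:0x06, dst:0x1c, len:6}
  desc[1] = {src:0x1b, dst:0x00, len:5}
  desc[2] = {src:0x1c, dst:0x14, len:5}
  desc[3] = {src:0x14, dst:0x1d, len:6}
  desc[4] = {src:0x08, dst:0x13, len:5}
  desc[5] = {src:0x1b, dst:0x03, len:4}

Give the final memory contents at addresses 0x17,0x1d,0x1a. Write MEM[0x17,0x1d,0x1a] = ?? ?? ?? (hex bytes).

  after D0: wrote 6B at 0x1c = a9a94e9e5c47
  after D1: wrote 5B at 0x00 = efa9a94e9e
  after D2: wrote 5B at 0x14 = a9a94e9e5c
  after D3: wrote 6B at 0x1d = a9a94e9e5c2d
  after D4: wrote 5B at 0x13 = 4e9e5c47ef
  after D5: wrote 4B at 0x03 = efa9a9a9
query mem[0x17]=0xef, mem[0x1d]=0xa9, mem[0x1a]=0xee

MEM[0x17,0x1d,0x1a] = ef a9 ee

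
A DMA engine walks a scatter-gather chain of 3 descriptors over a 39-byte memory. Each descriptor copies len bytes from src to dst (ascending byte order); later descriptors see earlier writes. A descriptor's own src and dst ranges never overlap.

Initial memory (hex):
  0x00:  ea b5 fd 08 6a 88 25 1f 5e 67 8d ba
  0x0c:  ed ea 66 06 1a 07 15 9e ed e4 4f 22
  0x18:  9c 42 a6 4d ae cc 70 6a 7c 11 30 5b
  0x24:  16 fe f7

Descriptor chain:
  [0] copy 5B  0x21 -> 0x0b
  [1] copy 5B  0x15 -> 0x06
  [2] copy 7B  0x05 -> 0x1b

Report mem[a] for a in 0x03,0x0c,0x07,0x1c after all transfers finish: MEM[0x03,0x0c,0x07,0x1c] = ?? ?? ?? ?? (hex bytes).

MEM[0x03,0x0c,0x07,0x1c] = 08 30 4f e4

[0] 0x21->0x0b len=5 : 11 30 5b 16 fe
[1] 0x15->0x06 len=5 : e4 4f 22 9c 42
[2] 0x05->0x1b len=7 : 88 e4 4f 22 9c 42 11
query mem[0x03]=0x08, mem[0x0c]=0x30, mem[0x07]=0x4f, mem[0x1c]=0xe4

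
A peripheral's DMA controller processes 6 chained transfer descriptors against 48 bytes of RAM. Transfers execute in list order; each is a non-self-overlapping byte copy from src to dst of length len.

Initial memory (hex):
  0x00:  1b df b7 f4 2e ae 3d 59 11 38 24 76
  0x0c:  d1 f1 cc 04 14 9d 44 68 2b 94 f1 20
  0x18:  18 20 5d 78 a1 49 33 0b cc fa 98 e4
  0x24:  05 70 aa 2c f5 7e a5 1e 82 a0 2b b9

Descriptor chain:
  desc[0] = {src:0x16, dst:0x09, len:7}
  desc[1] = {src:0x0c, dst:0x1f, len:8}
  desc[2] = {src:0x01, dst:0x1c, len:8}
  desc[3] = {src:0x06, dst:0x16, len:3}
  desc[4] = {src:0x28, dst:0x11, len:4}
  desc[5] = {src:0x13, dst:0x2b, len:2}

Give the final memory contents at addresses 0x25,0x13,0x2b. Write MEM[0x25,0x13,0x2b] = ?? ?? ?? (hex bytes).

MEM[0x25,0x13,0x2b] = 44 a5 a5

  after D0: wrote 7B at 0x09 = f12018205d78a1
  after D1: wrote 8B at 0x1f = 205d78a1149d4468
  after D2: wrote 8B at 0x1c = dfb7f42eae3d5911
  after D3: wrote 3B at 0x16 = 3d5911
  after D4: wrote 4B at 0x11 = f57ea51e
  after D5: wrote 2B at 0x2b = a51e
query mem[0x25]=0x44, mem[0x13]=0xa5, mem[0x2b]=0xa5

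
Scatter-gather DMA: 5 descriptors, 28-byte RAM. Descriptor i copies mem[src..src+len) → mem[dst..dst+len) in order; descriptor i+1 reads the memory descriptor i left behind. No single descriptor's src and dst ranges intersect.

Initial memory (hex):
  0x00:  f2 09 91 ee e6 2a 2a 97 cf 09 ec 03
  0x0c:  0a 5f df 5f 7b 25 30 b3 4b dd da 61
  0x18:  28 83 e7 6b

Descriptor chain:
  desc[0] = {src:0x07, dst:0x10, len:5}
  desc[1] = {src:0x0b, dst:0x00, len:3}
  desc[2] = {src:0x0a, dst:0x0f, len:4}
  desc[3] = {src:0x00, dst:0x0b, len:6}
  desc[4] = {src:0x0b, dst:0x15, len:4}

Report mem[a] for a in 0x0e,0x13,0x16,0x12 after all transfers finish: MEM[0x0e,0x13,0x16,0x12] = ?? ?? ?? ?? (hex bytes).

MEM[0x0e,0x13,0x16,0x12] = ee ec 0a 5f

D0: mem[0x10..0x14] <- [97 cf 09 ec 03]
D1: mem[0x00..0x02] <- [03 0a 5f]
D2: mem[0x0f..0x12] <- [ec 03 0a 5f]
D3: mem[0x0b..0x10] <- [03 0a 5f ee e6 2a]
D4: mem[0x15..0x18] <- [03 0a 5f ee]
query mem[0x0e]=0xee, mem[0x13]=0xec, mem[0x16]=0x0a, mem[0x12]=0x5f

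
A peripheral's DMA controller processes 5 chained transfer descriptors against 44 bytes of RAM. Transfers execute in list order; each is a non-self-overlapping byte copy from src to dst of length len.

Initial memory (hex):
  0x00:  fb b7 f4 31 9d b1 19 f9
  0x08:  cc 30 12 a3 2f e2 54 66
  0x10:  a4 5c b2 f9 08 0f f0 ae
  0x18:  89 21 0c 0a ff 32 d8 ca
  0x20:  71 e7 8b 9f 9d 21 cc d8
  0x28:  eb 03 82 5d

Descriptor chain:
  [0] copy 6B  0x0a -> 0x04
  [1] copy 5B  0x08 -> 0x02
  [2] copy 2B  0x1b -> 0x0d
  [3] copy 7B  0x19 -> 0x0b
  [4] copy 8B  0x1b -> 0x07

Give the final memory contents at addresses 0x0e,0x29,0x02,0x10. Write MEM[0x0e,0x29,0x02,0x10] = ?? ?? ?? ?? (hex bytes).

MEM[0x0e,0x29,0x02,0x10] = 8b 03 54 d8

  after D0: wrote 6B at 0x04 = 12a32fe25466
  after D1: wrote 5B at 0x02 = 546612a32f
  after D2: wrote 2B at 0x0d = 0aff
  after D3: wrote 7B at 0x0b = 210c0aff32d8ca
  after D4: wrote 8B at 0x07 = 0aff32d8ca71e78b
query mem[0x0e]=0x8b, mem[0x29]=0x03, mem[0x02]=0x54, mem[0x10]=0xd8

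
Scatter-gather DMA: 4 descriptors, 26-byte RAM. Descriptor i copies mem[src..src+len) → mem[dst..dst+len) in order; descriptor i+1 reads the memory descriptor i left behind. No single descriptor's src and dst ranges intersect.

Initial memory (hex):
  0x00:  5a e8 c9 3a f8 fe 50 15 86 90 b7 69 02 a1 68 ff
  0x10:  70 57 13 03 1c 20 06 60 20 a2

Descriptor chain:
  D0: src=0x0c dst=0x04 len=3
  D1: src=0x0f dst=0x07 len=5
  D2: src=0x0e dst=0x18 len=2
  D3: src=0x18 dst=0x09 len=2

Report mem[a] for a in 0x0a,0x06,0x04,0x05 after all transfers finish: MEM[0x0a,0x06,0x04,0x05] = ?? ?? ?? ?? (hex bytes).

D0: mem[0x04..0x06] <- [02 a1 68]
D1: mem[0x07..0x0b] <- [ff 70 57 13 03]
D2: mem[0x18..0x19] <- [68 ff]
D3: mem[0x09..0x0a] <- [68 ff]
query mem[0x0a]=0xff, mem[0x06]=0x68, mem[0x04]=0x02, mem[0x05]=0xa1

MEM[0x0a,0x06,0x04,0x05] = ff 68 02 a1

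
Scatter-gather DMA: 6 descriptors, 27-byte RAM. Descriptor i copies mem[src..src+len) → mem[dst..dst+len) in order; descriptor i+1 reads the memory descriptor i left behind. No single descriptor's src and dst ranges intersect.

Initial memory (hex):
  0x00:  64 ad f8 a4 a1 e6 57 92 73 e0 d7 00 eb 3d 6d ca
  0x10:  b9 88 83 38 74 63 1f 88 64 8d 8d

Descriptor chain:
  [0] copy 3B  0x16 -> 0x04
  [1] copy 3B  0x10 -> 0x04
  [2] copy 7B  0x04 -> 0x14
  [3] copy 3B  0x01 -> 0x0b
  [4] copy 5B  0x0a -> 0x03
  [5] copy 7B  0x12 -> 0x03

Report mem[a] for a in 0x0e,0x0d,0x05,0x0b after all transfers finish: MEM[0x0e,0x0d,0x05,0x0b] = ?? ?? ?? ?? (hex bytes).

MEM[0x0e,0x0d,0x05,0x0b] = 6d a4 b9 ad

D0: mem[0x04..0x06] <- [1f 88 64]
D1: mem[0x04..0x06] <- [b9 88 83]
D2: mem[0x14..0x1a] <- [b9 88 83 92 73 e0 d7]
D3: mem[0x0b..0x0d] <- [ad f8 a4]
D4: mem[0x03..0x07] <- [d7 ad f8 a4 6d]
D5: mem[0x03..0x09] <- [83 38 b9 88 83 92 73]
query mem[0x0e]=0x6d, mem[0x0d]=0xa4, mem[0x05]=0xb9, mem[0x0b]=0xad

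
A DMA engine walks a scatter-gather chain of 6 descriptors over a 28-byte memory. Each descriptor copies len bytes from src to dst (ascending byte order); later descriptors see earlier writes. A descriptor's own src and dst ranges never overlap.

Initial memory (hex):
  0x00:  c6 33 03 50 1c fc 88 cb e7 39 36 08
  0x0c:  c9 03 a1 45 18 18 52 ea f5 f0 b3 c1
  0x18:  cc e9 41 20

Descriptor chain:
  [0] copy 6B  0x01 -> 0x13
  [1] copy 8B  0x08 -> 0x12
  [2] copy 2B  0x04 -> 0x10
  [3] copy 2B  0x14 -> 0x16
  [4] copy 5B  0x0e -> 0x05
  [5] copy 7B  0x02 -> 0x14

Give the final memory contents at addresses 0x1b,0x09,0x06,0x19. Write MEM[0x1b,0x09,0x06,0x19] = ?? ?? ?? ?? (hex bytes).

MEM[0x1b,0x09,0x06,0x19] = 20 e7 45 1c

  after D0: wrote 6B at 0x13 = 3303501cfc88
  after D1: wrote 8B at 0x12 = e7393608c903a145
  after D2: wrote 2B at 0x10 = 1cfc
  after D3: wrote 2B at 0x16 = 3608
  after D4: wrote 5B at 0x05 = a1451cfce7
  after D5: wrote 7B at 0x14 = 03501ca1451cfc
query mem[0x1b]=0x20, mem[0x09]=0xe7, mem[0x06]=0x45, mem[0x19]=0x1c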